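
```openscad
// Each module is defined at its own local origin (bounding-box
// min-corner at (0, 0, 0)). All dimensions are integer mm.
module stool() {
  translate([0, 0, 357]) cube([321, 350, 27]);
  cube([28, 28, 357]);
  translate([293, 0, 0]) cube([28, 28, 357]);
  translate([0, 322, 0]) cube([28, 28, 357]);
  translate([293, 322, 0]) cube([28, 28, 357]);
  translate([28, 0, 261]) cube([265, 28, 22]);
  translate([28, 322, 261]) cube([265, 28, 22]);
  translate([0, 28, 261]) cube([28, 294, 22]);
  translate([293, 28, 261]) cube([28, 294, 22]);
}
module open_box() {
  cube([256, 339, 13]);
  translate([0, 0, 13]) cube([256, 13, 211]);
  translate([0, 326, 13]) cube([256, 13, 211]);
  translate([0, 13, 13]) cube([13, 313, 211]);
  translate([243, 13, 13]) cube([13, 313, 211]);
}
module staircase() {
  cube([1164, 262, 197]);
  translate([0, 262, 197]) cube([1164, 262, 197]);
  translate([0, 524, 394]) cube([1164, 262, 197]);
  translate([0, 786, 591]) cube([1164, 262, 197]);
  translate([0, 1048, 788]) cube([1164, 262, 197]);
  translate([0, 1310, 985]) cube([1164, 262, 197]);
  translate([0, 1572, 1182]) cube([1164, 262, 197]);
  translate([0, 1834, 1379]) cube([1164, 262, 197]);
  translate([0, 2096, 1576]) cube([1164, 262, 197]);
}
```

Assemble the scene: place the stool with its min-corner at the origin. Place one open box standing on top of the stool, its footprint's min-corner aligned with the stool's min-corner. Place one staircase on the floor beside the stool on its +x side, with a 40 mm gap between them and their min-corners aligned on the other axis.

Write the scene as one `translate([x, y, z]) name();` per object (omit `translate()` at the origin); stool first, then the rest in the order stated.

stool();
translate([0, 0, 384]) open_box();
translate([361, 0, 0]) staircase();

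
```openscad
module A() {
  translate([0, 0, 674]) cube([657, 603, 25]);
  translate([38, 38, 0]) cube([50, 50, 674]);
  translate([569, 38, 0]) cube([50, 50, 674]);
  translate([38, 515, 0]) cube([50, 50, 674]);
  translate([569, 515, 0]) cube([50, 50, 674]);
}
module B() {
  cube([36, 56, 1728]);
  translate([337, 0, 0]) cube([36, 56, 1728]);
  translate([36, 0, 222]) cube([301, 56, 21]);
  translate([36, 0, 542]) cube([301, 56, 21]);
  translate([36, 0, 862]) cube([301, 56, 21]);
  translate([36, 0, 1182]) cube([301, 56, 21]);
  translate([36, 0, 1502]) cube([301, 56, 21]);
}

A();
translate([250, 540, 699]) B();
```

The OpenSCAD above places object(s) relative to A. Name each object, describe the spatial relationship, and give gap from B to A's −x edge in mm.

The ladder's min-x is at 250; the table's min-x is 0; gap = 250 mm.

A is a table. B is a ladder. The ladder is on top of the table. The gap from the ladder to the table's −x edge is 250 mm.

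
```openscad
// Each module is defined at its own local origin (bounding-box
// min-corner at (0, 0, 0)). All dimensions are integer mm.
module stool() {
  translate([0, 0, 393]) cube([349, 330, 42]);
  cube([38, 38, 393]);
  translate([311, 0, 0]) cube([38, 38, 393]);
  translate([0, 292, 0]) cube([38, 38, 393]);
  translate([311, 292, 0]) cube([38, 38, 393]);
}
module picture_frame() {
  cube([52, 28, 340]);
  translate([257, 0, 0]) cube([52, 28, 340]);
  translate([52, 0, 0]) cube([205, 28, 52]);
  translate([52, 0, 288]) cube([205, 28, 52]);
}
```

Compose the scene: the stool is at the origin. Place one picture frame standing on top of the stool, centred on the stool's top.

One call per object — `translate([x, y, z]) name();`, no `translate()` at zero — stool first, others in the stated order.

stool();
translate([20, 151, 435]) picture_frame();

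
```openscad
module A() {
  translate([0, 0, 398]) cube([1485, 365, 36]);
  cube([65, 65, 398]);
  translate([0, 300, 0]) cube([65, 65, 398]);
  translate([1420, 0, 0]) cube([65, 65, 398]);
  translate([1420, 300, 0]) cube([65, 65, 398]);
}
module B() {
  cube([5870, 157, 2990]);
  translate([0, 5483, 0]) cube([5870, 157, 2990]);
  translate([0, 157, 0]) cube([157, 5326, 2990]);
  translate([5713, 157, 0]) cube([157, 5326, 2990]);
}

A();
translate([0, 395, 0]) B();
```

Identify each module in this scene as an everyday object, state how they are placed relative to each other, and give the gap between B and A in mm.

The house frame's nearest face is 30 mm from the bench's +y face.

A is a bench. B is a house frame. The house frame is on the floor beside the bench on its +y side. The gap between the house frame and the bench is 30 mm.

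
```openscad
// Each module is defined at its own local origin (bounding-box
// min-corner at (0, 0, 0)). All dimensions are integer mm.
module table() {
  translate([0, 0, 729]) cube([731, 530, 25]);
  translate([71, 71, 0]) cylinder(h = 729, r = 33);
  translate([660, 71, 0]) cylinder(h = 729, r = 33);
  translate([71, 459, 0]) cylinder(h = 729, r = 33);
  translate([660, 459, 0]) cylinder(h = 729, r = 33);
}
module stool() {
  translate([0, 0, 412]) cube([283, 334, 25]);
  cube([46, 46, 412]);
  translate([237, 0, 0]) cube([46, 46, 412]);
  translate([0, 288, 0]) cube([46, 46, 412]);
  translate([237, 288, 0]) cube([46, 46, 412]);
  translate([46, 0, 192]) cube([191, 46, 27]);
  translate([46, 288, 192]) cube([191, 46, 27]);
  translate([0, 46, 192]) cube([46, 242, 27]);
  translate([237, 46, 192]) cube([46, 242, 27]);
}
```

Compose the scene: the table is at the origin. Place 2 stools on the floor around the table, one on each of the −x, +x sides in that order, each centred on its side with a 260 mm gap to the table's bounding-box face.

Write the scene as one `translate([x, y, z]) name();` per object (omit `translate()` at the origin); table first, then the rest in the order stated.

table();
translate([-543, 98, 0]) stool();
translate([991, 98, 0]) stool();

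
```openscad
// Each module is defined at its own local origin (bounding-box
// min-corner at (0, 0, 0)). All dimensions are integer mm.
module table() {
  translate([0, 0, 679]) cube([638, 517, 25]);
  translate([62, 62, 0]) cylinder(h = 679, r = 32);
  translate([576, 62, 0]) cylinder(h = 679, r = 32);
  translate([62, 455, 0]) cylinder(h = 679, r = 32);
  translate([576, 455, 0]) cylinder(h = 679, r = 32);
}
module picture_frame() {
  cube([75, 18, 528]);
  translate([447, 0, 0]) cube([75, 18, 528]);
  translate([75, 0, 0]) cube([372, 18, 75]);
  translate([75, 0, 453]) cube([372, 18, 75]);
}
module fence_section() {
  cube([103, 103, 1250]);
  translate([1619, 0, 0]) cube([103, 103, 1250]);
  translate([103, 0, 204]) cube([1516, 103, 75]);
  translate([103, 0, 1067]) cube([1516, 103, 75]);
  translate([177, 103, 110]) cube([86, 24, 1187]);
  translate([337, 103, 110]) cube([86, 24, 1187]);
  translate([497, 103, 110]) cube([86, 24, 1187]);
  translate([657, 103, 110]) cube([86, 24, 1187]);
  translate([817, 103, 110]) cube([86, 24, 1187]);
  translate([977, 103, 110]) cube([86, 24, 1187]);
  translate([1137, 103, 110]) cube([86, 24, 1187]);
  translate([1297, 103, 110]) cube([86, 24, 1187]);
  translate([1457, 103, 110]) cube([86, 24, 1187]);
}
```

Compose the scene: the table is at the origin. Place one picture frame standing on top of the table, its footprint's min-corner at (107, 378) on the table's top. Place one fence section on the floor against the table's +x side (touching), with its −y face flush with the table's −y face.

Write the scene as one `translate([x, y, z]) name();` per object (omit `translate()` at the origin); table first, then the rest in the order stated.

table();
translate([107, 378, 704]) picture_frame();
translate([638, 0, 0]) fence_section();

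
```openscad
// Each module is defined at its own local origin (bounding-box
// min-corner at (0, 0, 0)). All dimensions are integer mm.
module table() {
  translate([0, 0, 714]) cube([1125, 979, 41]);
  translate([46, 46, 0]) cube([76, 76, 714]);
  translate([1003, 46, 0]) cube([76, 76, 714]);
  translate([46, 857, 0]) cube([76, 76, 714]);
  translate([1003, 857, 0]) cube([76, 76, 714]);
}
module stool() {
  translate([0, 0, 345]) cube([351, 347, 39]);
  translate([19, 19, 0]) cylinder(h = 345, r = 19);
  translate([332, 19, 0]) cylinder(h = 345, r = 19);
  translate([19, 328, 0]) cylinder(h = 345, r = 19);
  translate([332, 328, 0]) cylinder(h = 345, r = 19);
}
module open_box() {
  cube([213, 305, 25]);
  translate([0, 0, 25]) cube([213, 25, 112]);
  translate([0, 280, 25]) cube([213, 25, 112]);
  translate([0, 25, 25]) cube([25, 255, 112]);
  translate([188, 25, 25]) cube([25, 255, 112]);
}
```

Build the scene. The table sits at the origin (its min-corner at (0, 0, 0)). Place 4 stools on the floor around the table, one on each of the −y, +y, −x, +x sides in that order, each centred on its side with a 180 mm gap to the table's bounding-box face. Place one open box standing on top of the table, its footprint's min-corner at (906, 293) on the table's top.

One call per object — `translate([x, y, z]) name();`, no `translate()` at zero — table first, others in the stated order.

table();
translate([387, -527, 0]) stool();
translate([387, 1159, 0]) stool();
translate([-531, 316, 0]) stool();
translate([1305, 316, 0]) stool();
translate([906, 293, 755]) open_box();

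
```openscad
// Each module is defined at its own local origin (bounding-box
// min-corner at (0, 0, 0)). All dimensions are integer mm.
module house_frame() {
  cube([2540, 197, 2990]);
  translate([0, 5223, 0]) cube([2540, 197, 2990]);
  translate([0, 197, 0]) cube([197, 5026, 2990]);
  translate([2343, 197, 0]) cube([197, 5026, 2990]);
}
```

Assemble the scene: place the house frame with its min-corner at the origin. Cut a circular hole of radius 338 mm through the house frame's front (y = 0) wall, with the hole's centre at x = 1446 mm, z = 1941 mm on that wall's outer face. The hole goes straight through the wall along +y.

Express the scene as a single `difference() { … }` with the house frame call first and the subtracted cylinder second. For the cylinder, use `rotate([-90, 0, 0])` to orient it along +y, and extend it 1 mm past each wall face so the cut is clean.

difference() {
  house_frame();
  translate([1446, -1, 1941]) rotate([-90, 0, 0]) cylinder(h = 199, r = 338);
}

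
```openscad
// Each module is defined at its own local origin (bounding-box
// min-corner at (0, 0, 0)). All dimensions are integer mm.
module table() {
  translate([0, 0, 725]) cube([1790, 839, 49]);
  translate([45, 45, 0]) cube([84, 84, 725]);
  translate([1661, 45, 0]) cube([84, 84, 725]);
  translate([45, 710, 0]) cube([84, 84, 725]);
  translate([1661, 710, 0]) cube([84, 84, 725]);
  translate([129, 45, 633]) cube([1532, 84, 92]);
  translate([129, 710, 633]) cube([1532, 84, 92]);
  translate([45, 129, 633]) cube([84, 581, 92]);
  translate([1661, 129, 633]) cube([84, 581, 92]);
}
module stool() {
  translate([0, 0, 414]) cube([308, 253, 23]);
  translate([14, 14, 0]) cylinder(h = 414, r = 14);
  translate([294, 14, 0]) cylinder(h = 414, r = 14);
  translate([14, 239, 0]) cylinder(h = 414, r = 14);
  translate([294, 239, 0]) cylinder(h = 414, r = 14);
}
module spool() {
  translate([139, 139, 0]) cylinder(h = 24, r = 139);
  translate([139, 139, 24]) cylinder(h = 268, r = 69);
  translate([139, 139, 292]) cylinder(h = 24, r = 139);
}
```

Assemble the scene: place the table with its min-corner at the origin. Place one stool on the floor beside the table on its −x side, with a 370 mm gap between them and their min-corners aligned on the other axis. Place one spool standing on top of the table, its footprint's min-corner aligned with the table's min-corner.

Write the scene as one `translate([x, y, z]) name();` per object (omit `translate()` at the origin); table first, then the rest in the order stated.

table();
translate([-678, 0, 0]) stool();
translate([0, 0, 774]) spool();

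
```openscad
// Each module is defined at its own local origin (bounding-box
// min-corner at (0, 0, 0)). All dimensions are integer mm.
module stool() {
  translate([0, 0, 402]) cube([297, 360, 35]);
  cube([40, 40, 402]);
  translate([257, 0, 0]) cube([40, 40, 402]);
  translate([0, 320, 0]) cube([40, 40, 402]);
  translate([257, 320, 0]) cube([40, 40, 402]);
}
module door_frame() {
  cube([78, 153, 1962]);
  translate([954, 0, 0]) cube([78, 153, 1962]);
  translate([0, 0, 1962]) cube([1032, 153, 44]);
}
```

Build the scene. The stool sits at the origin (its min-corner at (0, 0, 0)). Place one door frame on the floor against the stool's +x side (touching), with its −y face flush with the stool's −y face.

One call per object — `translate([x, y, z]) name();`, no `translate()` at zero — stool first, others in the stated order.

stool();
translate([297, 0, 0]) door_frame();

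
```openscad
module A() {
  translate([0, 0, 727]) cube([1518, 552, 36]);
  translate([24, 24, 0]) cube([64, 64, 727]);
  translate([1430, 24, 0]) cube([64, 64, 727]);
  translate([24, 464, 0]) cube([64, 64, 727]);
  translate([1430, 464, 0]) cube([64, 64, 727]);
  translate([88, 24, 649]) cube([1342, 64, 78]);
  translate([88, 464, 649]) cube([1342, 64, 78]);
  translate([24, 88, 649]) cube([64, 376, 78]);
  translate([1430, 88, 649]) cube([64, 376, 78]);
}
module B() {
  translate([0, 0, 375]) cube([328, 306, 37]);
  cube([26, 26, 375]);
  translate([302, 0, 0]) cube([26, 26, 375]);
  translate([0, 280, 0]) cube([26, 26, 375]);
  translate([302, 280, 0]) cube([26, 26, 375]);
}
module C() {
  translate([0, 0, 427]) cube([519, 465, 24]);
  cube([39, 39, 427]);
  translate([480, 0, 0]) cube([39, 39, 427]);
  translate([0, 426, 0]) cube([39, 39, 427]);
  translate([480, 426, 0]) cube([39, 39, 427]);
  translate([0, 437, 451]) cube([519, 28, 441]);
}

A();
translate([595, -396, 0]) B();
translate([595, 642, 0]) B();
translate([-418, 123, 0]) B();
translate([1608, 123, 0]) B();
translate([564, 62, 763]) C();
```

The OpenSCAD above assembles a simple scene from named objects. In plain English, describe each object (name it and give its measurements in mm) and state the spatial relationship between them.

A is a table: top 1518 mm (x) × 552 mm (y), 36 mm thick, upper face at z = 763 mm, on four 64×64 mm square legs, each inset 24 mm from the nearest pair of top edges, running from z = 0 to the bottom of the top. Four apron rails, 64 mm thick and 78 mm tall, run between adjacent legs with their top edges flush with the underside of the top and their outer faces flush with the legs' outer faces.

B is a four-legged stool. The seat is 328×306 mm, 37 mm thick, top at z = 412 mm. It stands on four square legs, each 26×26 mm in cross-section, from z = 0 to the seat underside, each flush with a corner of the seat.

C is a chair: 519×465 mm seat, 24 mm thick, top at z = 451 mm, on four 39 mm square corner legs flush with the seat edges. A 28 mm thick backrest slab spans the full seat width, extending 441 mm above the seat top, its back face flush with the seat's +y edge.

Four stools sit around the table at the −y, +y, −x, +x sides. The chair is on top of the table.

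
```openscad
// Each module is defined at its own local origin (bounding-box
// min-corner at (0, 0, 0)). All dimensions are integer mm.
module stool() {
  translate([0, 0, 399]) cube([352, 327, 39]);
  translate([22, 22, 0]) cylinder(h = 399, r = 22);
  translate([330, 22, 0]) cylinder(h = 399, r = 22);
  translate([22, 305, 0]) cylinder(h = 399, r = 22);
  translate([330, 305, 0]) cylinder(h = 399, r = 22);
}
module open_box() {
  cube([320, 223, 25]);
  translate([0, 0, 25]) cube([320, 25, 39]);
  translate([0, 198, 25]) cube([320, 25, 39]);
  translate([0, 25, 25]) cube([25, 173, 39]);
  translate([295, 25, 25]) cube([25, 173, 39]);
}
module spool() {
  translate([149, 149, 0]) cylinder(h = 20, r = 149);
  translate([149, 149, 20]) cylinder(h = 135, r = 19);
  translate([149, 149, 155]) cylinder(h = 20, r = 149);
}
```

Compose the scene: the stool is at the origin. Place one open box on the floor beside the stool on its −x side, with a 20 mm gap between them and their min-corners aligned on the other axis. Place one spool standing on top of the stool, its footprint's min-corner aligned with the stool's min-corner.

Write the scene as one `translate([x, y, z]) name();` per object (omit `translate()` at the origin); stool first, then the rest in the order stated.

stool();
translate([-340, 0, 0]) open_box();
translate([0, 0, 438]) spool();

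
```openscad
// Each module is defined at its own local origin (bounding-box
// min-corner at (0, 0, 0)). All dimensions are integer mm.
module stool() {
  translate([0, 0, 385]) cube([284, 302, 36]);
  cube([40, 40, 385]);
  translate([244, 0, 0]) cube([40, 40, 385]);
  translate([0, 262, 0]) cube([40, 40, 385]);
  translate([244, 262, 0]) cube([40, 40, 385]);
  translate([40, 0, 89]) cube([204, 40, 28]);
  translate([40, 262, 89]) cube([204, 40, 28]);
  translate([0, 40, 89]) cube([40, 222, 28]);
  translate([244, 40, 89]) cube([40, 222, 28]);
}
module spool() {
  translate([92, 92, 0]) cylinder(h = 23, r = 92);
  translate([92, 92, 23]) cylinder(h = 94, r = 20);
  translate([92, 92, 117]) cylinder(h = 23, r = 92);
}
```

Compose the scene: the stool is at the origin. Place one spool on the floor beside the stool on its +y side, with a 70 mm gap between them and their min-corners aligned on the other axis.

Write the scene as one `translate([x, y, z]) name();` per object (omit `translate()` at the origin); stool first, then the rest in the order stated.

stool();
translate([0, 372, 0]) spool();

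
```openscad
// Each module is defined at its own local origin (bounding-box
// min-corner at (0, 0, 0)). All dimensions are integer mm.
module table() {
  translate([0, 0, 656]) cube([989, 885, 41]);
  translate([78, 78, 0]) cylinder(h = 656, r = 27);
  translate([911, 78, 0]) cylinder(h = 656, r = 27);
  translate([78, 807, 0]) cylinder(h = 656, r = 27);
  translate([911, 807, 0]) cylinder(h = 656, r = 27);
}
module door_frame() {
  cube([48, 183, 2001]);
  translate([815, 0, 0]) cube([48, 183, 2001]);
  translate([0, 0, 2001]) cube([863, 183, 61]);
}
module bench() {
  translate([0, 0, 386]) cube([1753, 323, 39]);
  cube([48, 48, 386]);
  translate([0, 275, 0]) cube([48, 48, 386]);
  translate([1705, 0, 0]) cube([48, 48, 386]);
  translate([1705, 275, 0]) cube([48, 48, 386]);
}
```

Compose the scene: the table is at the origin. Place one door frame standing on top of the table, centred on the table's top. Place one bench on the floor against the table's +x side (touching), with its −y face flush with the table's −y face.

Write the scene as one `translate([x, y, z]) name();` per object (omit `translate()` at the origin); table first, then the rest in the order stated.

table();
translate([63, 351, 697]) door_frame();
translate([989, 0, 0]) bench();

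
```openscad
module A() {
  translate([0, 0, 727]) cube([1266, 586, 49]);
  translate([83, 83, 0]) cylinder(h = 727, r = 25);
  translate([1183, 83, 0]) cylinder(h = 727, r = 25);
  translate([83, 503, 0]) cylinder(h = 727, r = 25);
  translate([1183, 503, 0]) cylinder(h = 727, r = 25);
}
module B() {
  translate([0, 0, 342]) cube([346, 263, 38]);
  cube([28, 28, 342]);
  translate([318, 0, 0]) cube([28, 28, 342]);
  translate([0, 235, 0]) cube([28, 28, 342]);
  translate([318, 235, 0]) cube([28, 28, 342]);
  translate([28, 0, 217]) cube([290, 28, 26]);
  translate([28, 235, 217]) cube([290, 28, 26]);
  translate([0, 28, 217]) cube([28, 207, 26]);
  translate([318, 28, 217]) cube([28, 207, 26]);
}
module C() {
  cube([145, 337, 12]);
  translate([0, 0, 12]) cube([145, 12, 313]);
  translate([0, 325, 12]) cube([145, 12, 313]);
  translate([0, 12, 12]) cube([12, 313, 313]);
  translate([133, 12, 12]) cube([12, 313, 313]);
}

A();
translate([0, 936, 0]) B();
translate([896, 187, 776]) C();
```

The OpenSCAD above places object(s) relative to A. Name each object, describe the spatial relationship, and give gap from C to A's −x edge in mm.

A is a table. B is a stool. C is an open box. The stool is on the floor beside the table on its +y side. The open box is on top of the table. The gap from the open box to the table's −x edge is 896 mm.

The open box's min-x is at 896; the table's min-x is 0; gap = 896 mm.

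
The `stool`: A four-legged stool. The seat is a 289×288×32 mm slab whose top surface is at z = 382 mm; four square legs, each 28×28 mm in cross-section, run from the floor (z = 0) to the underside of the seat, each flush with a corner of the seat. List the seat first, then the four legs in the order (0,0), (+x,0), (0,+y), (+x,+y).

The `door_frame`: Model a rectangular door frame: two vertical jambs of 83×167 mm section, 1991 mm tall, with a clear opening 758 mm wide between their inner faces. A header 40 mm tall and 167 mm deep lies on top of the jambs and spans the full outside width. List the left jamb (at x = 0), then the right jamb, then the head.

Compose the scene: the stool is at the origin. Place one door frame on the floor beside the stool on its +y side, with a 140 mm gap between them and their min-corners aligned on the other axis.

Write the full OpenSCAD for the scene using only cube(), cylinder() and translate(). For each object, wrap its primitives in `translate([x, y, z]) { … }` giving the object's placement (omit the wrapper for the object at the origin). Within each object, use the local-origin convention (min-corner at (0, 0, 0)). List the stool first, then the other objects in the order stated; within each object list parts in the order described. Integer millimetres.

translate([0, 0, 350]) cube([289, 288, 32]);
cube([28, 28, 350]);
translate([261, 0, 0]) cube([28, 28, 350]);
translate([0, 260, 0]) cube([28, 28, 350]);
translate([261, 260, 0]) cube([28, 28, 350]);
translate([0, 428, 0]) {
  cube([83, 167, 1991]);
  translate([841, 0, 0]) cube([83, 167, 1991]);
  translate([0, 0, 1991]) cube([924, 167, 40]);
}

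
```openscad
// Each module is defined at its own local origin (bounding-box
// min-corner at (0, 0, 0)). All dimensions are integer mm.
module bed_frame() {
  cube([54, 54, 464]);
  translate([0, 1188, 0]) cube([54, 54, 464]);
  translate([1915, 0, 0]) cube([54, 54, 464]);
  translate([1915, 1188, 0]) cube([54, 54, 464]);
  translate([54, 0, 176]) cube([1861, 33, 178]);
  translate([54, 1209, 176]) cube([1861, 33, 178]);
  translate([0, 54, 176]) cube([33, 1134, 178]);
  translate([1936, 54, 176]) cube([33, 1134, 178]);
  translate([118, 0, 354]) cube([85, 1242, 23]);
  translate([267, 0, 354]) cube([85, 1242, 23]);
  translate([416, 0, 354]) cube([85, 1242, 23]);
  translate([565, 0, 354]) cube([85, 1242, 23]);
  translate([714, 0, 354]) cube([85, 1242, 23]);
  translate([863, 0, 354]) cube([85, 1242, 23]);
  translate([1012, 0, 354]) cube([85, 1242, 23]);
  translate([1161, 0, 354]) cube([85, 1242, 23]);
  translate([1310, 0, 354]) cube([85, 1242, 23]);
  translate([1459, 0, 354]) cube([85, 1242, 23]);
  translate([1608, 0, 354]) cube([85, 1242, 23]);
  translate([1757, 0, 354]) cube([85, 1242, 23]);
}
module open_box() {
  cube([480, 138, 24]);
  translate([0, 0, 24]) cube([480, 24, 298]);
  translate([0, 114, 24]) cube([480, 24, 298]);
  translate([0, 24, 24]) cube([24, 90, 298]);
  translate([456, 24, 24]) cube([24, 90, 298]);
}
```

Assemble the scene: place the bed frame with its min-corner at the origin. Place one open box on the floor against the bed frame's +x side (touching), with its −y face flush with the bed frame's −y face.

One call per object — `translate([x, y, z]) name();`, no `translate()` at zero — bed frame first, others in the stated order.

bed_frame();
translate([1969, 0, 0]) open_box();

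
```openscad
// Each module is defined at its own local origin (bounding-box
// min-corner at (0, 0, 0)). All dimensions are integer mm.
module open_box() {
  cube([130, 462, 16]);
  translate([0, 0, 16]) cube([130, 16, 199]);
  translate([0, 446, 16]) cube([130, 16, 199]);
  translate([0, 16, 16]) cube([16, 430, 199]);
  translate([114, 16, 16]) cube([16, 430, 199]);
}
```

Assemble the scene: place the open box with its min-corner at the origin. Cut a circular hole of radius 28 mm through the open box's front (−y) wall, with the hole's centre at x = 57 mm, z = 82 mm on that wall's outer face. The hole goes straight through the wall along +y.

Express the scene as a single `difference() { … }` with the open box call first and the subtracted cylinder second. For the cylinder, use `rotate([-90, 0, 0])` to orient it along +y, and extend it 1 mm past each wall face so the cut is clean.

difference() {
  open_box();
  translate([57, -1, 82]) rotate([-90, 0, 0]) cylinder(h = 18, r = 28);
}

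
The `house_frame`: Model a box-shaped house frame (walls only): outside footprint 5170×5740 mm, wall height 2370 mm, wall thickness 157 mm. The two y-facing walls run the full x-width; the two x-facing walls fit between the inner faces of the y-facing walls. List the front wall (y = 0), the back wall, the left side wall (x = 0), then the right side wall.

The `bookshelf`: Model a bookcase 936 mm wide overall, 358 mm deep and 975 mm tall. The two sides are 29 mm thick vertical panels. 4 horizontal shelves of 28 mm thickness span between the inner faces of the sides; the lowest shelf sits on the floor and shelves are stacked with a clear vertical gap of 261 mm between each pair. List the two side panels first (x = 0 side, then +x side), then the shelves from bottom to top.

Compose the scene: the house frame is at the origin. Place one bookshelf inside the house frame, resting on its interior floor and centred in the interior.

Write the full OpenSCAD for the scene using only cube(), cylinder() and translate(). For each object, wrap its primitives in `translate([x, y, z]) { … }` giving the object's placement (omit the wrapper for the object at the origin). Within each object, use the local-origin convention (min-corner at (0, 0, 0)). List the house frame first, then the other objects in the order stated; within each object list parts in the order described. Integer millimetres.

cube([5170, 157, 2370]);
translate([0, 5583, 0]) cube([5170, 157, 2370]);
translate([0, 157, 0]) cube([157, 5426, 2370]);
translate([5013, 157, 0]) cube([157, 5426, 2370]);
translate([2117, 2691, 0]) {
  cube([29, 358, 975]);
  translate([907, 0, 0]) cube([29, 358, 975]);
  translate([29, 0, 0]) cube([878, 358, 28]);
  translate([29, 0, 289]) cube([878, 358, 28]);
  translate([29, 0, 578]) cube([878, 358, 28]);
  translate([29, 0, 867]) cube([878, 358, 28]);
}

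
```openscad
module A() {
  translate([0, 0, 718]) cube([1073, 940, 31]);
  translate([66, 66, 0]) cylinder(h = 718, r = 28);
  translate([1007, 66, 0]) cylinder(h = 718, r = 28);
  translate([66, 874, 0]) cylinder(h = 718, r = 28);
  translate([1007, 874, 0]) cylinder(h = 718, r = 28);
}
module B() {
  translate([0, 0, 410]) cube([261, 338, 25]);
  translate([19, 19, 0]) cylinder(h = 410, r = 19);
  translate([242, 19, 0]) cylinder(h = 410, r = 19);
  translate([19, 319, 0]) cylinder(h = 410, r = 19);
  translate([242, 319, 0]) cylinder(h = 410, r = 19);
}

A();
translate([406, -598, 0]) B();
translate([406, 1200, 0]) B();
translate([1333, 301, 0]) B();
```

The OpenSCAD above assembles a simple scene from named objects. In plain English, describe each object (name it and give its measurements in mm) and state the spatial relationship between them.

A is a table with a 1073×940 mm rectangular top, 31 mm thick, top surface at z = 749 mm, supported by four round legs of 56 mm diameter, each leg's bounding box inset 38 mm from the nearest pair of top edges, running from the floor.

B is a four-legged stool. The seat is a 261×338×25 mm slab whose top surface is at z = 435 mm; four round legs, each 38 mm in diameter, run from the floor (z = 0) to the underside of the seat, each leg's axis is inset half a diameter from the nearest pair of seat edges (so the leg's bounding box is flush with the corner).

Three stools sit around the table at the −y, +y, +x sides.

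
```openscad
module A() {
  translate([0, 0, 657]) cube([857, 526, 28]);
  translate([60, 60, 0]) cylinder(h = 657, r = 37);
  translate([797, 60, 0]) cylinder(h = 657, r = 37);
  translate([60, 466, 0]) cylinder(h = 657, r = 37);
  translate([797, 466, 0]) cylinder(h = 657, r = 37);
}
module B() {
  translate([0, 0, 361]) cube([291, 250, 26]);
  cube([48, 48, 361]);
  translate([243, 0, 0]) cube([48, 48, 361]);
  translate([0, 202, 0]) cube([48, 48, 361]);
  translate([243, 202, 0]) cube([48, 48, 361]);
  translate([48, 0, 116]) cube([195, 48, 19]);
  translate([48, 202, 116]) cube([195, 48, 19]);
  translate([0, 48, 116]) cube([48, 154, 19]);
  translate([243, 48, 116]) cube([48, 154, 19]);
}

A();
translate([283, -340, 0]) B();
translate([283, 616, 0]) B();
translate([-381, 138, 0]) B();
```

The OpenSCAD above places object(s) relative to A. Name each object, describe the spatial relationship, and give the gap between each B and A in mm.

Each stool's nearest face is 90 mm from the table's bounding box.

A is a table. B is a stool. Three stools sit around the table at the −y, +y, −x sides. The gap between each stool and the table is 90 mm.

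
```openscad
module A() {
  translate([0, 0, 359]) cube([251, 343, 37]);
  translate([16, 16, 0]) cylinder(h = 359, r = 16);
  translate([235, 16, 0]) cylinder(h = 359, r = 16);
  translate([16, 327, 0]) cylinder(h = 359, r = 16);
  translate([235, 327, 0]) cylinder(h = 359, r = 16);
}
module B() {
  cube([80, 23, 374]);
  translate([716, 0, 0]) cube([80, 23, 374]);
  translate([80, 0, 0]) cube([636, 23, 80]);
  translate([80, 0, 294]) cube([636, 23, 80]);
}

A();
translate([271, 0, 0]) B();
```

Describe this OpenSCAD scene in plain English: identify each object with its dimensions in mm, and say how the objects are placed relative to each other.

A is a simple wooden stool: a rectangular seat 251 mm (x) by 343 mm (y), 37 mm thick, top face at z = 396 mm, on four round legs, each 32 mm in diameter. The legs rest on z = 0, each leg's axis is inset half a diameter from the nearest pair of seat edges (so the leg's bounding box is flush with the corner).

B is a rectangular picture frame lying in the x–z plane (depth along y). The opening is 636 mm wide (x) by 214 mm tall (z), surrounded by a border 80 mm wide on all four sides. The frame is 23 mm deep and is made of two full-height vertical stiles with two horizontal rails fitted between them.

The picture frame is on the floor beside the stool on its +x side.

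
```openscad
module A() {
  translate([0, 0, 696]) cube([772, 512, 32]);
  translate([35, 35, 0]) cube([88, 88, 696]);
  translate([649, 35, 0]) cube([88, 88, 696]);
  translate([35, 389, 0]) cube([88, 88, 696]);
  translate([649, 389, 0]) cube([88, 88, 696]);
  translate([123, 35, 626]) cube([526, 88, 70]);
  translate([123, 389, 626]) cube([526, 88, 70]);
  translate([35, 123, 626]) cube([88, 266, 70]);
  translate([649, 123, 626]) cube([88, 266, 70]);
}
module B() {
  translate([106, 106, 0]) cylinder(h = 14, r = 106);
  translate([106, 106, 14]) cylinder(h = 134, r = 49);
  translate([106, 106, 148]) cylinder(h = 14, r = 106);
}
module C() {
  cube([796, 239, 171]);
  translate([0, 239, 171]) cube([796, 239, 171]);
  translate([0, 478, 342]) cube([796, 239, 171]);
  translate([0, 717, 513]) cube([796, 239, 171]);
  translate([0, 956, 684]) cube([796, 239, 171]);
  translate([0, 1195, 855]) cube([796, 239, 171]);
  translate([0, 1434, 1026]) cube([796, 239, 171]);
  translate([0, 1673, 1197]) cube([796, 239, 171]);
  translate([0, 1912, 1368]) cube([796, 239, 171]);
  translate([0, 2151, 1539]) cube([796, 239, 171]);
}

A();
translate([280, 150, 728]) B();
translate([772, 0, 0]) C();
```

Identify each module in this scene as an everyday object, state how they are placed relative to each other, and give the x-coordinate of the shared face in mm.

A is a table. B is a spool. C is a staircase. The spool is on top of the table, centred. The staircase is against the table's +x side, with their −y faces flush. The x-coordinate of the shared face is 772 mm.

The table's +x face and the staircase's −x face are both at x = 772 mm.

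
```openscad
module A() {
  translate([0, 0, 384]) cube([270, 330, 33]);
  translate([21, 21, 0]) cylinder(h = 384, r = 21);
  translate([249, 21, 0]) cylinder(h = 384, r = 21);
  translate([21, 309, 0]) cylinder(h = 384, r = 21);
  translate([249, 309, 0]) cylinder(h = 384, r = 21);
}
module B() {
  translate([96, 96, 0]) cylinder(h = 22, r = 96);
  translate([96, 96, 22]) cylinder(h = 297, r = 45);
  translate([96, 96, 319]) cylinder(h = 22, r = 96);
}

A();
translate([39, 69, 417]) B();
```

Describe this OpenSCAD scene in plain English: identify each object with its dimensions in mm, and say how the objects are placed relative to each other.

A is a simple wooden stool: a rectangular seat 270 mm (x) by 330 mm (y), 33 mm thick, top face at z = 417 mm, on four round legs, each 42 mm in diameter. The legs rest on z = 0, each leg's axis is inset half a diameter from the nearest pair of seat edges (so the leg's bounding box is flush with the corner).

B is a spool: two coaxial disc flanges of radius 96 mm and thickness 22 mm, joined by a core cylinder of radius 45 mm and height 297 mm. The lower flange rests on z = 0 and the three cylinders share a vertical axis.

The spool is on top of the stool, centred.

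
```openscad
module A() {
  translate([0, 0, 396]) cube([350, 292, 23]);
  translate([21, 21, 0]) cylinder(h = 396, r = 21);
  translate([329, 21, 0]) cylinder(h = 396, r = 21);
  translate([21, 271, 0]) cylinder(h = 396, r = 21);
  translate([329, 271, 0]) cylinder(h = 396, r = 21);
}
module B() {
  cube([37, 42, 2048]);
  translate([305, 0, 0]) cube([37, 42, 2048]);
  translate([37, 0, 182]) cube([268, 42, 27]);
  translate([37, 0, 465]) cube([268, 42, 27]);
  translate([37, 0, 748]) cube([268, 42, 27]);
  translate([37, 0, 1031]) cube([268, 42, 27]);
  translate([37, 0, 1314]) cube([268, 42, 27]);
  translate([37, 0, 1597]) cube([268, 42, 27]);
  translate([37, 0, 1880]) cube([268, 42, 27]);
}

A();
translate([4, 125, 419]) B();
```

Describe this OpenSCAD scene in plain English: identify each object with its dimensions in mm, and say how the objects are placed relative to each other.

A is a four-legged stool. The seat is a 350×292×23 mm slab whose top surface is at z = 419 mm; four round legs, each 42 mm in diameter, run from the floor (z = 0) to the underside of the seat, each leg's axis is inset half a diameter from the nearest pair of seat edges (so the leg's bounding box is flush with the corner).

B is a straight ladder. Two 37×42 mm vertical rails, 2048 mm tall, stand 342 mm apart (outside-to-outside) with their front faces coplanar on the −y side. 7 rungs, each 42 mm deep and 27 mm tall, span between the inner faces of the rails, front faces flush with the rails. The lowest rung's underside is at z = 182 mm and rungs are spaced 283 mm apart (underside to underside).

The ladder is on top of the stool, centred.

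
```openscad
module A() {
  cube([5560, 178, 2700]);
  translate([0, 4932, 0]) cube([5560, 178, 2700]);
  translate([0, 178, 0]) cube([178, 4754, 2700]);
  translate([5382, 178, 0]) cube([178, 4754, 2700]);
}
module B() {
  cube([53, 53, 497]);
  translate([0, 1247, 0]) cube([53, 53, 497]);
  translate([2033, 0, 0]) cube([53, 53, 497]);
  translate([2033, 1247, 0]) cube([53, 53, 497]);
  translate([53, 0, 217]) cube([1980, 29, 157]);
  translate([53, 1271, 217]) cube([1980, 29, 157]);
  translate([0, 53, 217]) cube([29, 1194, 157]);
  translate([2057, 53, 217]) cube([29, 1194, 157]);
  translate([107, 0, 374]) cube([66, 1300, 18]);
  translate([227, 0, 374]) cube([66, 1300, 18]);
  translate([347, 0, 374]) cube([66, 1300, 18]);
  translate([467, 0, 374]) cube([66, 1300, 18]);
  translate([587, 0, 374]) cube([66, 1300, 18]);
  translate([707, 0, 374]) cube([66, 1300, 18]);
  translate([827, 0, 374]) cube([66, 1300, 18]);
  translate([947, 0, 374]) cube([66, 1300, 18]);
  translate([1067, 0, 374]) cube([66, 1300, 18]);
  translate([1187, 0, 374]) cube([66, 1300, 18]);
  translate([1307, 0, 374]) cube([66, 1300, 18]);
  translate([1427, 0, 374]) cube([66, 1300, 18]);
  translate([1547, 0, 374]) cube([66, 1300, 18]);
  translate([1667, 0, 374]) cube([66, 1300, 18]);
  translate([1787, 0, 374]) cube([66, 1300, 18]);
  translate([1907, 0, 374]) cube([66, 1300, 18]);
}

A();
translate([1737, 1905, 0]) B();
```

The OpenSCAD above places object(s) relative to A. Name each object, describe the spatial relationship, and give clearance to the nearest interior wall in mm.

A is a house frame. B is a bed frame. The bed frame sits inside the house frame, centred. The clearance to the nearest interior wall is 1559 mm.

Clearances: x = 1559, y = 1727; minimum 1559 mm.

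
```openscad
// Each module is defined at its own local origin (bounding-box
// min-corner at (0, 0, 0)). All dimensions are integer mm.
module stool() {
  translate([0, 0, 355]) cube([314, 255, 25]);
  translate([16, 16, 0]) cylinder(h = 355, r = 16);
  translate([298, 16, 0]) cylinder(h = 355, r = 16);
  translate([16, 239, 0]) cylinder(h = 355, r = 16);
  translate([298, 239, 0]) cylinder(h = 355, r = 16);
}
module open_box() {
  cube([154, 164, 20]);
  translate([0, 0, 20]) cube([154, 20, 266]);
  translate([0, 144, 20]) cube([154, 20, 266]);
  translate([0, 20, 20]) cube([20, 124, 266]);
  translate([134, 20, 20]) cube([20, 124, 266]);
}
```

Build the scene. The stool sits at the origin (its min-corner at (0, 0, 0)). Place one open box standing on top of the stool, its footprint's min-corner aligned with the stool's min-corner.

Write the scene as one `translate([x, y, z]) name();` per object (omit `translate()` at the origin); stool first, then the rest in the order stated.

stool();
translate([0, 0, 380]) open_box();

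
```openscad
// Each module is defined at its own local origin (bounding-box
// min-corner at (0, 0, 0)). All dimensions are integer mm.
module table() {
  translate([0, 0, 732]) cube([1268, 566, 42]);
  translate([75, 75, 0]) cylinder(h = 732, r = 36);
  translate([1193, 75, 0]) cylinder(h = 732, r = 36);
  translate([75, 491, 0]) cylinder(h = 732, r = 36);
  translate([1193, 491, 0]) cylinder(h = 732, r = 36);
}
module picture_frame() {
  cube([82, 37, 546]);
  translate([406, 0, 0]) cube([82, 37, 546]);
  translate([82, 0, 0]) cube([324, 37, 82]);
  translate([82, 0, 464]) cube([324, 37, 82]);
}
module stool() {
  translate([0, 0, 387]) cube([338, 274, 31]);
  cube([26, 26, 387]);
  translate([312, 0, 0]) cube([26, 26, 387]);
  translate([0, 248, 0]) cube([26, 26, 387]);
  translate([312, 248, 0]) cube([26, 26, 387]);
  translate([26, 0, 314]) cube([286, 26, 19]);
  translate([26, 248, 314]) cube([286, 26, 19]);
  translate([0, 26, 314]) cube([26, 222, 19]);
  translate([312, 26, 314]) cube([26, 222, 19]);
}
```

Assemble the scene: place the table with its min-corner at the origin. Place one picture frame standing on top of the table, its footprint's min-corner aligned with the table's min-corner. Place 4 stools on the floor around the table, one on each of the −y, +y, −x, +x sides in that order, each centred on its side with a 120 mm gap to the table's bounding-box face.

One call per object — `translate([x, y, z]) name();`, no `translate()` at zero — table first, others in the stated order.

table();
translate([0, 0, 774]) picture_frame();
translate([465, -394, 0]) stool();
translate([465, 686, 0]) stool();
translate([-458, 146, 0]) stool();
translate([1388, 146, 0]) stool();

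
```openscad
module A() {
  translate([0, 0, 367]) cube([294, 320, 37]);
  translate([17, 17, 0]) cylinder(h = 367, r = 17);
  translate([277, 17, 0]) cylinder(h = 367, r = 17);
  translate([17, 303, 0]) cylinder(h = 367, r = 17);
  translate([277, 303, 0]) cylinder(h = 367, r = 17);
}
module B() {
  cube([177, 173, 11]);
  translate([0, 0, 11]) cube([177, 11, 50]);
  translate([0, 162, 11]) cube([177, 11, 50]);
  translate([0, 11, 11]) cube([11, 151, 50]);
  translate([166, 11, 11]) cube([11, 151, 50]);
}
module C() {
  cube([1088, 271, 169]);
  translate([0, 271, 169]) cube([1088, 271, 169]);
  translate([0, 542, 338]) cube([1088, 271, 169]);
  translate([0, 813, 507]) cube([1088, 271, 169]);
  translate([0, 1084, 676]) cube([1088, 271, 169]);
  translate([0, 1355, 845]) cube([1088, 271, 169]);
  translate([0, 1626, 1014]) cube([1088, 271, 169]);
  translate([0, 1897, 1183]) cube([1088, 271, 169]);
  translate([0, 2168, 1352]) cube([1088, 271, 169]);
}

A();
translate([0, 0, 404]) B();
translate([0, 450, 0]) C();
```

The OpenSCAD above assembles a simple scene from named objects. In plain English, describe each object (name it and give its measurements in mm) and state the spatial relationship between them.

A is a four-legged stool. The seat is 294×320 mm, 37 mm thick, top at z = 404 mm. It stands on four round legs, each 34 mm in diameter, from z = 0 to the seat underside, each leg's axis is inset half a diameter from the nearest pair of seat edges (so the leg's bounding box is flush with the corner).

B is an open storage box with external size 177×173×61 mm and wall thickness 11 mm (the base is also 11 mm thick). The base covers the whole footprint; the four walls stand on the base, with the y-facing walls full-width and the x-facing walls fitting between their inner faces.

C is a run of 9 identical solid stair steps. Each tread is 1088×271 mm and each step block is 169 mm high. Step 1 rests on the floor; step k is offset from step 1 by (k−1)×271 mm in y and (k−1)×169 mm in z.

The open box is on top of the stool. The staircase is on the floor beside the stool on its +y side.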